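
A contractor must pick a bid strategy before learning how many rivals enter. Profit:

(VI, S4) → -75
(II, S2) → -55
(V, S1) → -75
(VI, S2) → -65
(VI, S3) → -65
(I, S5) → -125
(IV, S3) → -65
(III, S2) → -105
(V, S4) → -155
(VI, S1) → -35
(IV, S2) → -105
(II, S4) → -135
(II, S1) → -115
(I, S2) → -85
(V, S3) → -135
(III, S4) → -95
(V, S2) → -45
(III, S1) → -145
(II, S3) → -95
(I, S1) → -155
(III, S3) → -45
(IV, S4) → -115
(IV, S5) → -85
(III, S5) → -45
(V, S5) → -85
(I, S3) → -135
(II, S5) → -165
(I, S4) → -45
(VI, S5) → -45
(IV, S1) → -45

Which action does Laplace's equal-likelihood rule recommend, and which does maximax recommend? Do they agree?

laplace → VI; maximax → VI (agree)

Row averages: I=-109, II=-113, III=-87, IV=-83, V=-99, VI=-57
Highest average = -57 → VI.
Row maxima: I=-45, II=-55, III=-45, IV=-45, V=-45, VI=-35
Best best-case = -35 → VI.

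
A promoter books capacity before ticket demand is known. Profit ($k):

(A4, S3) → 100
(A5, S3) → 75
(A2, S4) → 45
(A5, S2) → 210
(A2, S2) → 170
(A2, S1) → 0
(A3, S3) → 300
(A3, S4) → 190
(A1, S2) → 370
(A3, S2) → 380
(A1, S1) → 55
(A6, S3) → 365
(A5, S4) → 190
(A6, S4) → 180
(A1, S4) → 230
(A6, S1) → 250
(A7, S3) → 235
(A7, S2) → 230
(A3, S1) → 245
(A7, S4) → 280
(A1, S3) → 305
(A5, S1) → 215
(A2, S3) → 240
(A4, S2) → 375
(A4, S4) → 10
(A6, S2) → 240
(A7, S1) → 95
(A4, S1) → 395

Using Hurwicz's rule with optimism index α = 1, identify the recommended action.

A4

A1: 1·370 + 0·55 = 370
A2: 1·240 + 0·0 = 240
A3: 1·380 + 0·190 = 380
A4: 1·395 + 0·10 = 395
A5: 1·215 + 0·75 = 215
A6: 1·365 + 0·180 = 365
A7: 1·280 + 0·95 = 280
Highest Hurwicz score = 395 → A4.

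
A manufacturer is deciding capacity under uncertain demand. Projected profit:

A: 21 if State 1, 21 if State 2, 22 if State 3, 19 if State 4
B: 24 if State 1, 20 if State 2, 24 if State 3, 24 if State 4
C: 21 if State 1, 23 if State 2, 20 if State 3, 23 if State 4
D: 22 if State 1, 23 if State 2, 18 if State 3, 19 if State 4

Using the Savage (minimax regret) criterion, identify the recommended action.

Column bests: State 1=24, State 2=23, State 3=24, State 4=24.
A regrets: 3, 2, 2, 5 → max 5
B regrets: 0, 3, 0, 0 → max 3
C regrets: 3, 0, 4, 1 → max 4
D regrets: 2, 0, 6, 5 → max 6
Smallest max regret = 3 → B.

B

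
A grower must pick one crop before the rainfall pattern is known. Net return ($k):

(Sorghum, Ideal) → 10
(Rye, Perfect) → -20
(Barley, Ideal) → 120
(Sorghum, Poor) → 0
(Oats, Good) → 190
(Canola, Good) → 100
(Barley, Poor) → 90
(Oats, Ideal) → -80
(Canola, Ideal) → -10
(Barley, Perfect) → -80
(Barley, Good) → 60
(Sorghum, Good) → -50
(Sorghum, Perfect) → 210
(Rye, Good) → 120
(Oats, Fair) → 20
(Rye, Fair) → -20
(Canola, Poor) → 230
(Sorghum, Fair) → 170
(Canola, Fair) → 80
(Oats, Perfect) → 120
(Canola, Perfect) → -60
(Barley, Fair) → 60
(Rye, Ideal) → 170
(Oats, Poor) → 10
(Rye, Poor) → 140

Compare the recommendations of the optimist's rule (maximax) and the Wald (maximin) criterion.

Row maxima: Barley=120, Sorghum=210, Rye=170, Oats=190, Canola=230
Best best-case = 230 → Canola.
Row minima: Barley=-80, Sorghum=-50, Rye=-20, Oats=-80, Canola=-60
Best worst-case = -20 → Rye.

maximax → Canola; maximin → Rye (disagree)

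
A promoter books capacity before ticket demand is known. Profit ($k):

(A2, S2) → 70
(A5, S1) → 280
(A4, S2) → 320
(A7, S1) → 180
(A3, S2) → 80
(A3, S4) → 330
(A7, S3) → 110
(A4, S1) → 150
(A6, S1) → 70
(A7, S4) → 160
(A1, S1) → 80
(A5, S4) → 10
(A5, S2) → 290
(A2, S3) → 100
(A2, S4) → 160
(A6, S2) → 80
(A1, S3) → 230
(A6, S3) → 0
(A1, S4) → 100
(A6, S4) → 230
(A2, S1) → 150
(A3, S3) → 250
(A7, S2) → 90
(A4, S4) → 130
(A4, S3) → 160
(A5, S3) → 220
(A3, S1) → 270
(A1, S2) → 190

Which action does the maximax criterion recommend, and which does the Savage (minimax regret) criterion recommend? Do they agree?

Row maxima: A1=230, A2=160, A3=330, A4=320, A5=290, A6=230, A7=180
Best best-case = 330 → A3.
Column bests: S1=280, S2=320, S3=250, S4=330.
A1 regrets: 200, 130, 20, 230 → max 230
A2 regrets: 130, 250, 150, 170 → max 250
A3 regrets: 10, 240, 0, 0 → max 240
A4 regrets: 130, 0, 90, 200 → max 200
A5 regrets: 0, 30, 30, 320 → max 320
A6 regrets: 210, 240, 250, 100 → max 250
A7 regrets: 100, 230, 140, 170 → max 230
Smallest max regret = 200 → A4.

maximax → A3; minimax regret → A4 (disagree)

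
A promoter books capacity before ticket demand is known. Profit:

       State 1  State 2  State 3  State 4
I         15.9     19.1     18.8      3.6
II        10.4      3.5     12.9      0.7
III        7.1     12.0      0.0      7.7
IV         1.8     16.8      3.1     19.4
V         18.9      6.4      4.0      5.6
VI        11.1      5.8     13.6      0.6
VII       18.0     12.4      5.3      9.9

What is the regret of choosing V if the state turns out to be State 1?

Best payoff under State 1 is 18.9.
Regret = 18.9 − 18.9 = 0.0.

0.0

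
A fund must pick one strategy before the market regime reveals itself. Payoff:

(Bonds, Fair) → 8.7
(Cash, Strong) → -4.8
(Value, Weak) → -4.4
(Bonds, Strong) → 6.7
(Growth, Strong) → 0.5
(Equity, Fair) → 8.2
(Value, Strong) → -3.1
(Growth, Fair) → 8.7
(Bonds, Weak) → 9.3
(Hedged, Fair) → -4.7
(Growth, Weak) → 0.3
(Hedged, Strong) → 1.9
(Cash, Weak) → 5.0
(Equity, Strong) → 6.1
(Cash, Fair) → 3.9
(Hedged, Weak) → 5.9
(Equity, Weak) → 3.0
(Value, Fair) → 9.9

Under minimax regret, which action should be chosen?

Bonds

Column bests: Weak=9.3, Fair=9.9, Strong=6.7.
Cash regrets: 4.3, 6.0, 11.5 → max 11.5
Bonds regrets: 0.0, 1.2, 0.0 → max 1.2
Value regrets: 13.7, 0.0, 9.8 → max 13.7
Hedged regrets: 3.4, 14.6, 4.8 → max 14.6
Growth regrets: 9.0, 1.2, 6.2 → max 9.0
Equity regrets: 6.3, 1.7, 0.6 → max 6.3
Smallest max regret = 1.2 → Bonds.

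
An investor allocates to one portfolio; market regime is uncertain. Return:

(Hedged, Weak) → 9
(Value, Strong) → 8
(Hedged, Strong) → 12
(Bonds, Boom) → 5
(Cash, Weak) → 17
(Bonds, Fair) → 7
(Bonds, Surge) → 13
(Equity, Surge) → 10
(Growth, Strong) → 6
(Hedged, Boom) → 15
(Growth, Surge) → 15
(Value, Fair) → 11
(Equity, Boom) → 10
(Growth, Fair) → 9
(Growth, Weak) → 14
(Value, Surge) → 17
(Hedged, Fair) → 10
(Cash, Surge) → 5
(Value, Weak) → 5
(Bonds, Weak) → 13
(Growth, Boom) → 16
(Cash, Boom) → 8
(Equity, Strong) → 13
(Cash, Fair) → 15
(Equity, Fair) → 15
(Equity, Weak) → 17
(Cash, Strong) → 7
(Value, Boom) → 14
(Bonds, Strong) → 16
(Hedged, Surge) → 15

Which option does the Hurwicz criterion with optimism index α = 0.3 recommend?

Cash: 0.3·17 + 0.7·5 = 8.6
Equity: 0.3·17 + 0.7·10 = 12.1
Growth: 0.3·16 + 0.7·6 = 9
Bonds: 0.3·16 + 0.7·5 = 8.3
Value: 0.3·17 + 0.7·5 = 8.6
Hedged: 0.3·15 + 0.7·9 = 10.8
Highest Hurwicz score = 12.1 → Equity.

Equity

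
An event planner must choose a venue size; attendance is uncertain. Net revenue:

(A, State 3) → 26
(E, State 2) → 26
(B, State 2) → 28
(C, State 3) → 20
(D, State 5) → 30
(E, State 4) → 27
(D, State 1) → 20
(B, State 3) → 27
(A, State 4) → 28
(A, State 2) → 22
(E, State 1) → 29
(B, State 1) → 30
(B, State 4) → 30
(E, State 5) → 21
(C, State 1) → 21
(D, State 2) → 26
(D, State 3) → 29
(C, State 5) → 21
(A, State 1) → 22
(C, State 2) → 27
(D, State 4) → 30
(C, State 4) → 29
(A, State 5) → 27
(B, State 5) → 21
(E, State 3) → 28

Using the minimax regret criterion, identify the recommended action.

Column bests: State 1=30, State 2=28, State 3=29, State 4=30, State 5=30.
A regrets: 8, 6, 3, 2, 3 → max 8
B regrets: 0, 0, 2, 0, 9 → max 9
C regrets: 9, 1, 9, 1, 9 → max 9
D regrets: 10, 2, 0, 0, 0 → max 10
E regrets: 1, 2, 1, 3, 9 → max 9
Smallest max regret = 8 → A.

A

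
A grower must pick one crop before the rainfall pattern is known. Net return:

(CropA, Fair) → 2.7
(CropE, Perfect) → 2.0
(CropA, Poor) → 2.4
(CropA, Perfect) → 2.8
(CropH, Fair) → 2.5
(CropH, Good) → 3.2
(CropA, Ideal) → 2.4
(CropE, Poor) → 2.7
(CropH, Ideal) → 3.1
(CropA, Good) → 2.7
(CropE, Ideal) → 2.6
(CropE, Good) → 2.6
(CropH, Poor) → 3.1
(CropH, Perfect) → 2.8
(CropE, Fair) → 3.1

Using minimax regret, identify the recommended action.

Column bests: Poor=3.1, Fair=3.1, Good=3.2, Ideal=3.1, Perfect=2.8.
CropH regrets: 0.0, 0.6, 0.0, 0.0, 0.0 → max 0.6
CropE regrets: 0.4, 0.0, 0.6, 0.5, 0.8 → max 0.8
CropA regrets: 0.7, 0.4, 0.5, 0.7, 0.0 → max 0.7
Smallest max regret = 0.6 → CropH.

CropH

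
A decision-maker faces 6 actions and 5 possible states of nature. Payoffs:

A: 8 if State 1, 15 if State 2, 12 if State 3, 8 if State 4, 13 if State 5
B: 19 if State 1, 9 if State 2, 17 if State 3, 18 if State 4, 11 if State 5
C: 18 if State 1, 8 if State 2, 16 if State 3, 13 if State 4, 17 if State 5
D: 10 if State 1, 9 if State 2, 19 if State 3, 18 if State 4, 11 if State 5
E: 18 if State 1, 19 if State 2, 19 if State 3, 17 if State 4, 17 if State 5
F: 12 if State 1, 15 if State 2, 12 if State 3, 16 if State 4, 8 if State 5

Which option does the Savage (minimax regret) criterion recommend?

Column bests: State 1=19, State 2=19, State 3=19, State 4=18, State 5=17.
A regrets: 11, 4, 7, 10, 4 → max 11
B regrets: 0, 10, 2, 0, 6 → max 10
C regrets: 1, 11, 3, 5, 0 → max 11
D regrets: 9, 10, 0, 0, 6 → max 10
E regrets: 1, 0, 0, 1, 0 → max 1
F regrets: 7, 4, 7, 2, 9 → max 9
Smallest max regret = 1 → E.

E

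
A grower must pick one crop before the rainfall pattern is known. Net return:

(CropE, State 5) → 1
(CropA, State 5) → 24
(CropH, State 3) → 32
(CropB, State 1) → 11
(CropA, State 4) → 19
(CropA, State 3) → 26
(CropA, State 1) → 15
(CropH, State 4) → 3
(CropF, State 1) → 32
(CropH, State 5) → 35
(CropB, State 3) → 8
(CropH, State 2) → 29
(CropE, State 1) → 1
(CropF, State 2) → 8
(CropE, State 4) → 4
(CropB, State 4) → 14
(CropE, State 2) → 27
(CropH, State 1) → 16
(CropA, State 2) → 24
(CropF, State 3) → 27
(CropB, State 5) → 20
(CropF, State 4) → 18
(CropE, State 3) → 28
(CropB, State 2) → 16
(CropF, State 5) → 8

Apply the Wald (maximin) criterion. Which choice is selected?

CropA

Row minima: CropB=8, CropF=8, CropA=15, CropE=1, CropH=3
Best worst-case = 15 → CropA.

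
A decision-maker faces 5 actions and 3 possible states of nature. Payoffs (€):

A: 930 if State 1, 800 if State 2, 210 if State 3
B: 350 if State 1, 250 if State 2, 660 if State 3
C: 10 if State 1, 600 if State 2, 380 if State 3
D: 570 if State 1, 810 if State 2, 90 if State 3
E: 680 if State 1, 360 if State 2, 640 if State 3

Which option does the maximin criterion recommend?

E

Row minima: A=210, B=250, C=10, D=90, E=360
Best worst-case = 360 → E.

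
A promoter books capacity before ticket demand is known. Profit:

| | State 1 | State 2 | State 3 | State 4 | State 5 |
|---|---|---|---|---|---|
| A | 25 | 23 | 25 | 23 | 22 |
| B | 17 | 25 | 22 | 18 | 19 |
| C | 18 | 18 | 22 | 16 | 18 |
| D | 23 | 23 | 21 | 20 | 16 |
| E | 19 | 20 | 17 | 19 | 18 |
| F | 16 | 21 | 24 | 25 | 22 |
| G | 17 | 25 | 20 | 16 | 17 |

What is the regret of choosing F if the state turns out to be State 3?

Best payoff under State 3 is 25.
Regret = 25 − 24 = 1.

1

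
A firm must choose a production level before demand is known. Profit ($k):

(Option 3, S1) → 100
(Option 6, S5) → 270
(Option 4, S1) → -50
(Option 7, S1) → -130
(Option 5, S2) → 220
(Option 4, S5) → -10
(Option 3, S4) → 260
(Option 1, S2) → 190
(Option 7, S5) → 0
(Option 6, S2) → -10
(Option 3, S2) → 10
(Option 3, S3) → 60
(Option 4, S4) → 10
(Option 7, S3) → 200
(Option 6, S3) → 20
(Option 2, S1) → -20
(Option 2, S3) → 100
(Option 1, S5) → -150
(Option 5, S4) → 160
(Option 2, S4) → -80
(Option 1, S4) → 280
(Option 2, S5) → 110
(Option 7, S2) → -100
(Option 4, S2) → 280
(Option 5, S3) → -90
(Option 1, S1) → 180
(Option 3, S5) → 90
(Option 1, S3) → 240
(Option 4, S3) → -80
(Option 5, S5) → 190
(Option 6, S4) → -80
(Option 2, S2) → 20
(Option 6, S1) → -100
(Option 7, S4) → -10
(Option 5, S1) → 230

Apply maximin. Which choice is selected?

Row minima: Option 1=-150, Option 2=-80, Option 3=10, Option 4=-80, Option 5=-90, Option 6=-100, Option 7=-130
Best worst-case = 10 → Option 3.

Option 3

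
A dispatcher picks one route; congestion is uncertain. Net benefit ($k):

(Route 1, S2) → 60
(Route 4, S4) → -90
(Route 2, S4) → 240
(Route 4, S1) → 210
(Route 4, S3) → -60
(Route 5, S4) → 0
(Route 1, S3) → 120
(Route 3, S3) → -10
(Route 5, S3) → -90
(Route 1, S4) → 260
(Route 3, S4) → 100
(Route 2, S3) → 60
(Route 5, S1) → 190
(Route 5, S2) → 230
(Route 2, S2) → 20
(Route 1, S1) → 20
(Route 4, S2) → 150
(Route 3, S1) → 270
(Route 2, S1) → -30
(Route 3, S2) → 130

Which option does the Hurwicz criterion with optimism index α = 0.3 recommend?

Route 1

Route 1: 0.3·260 + 0.7·20 = 92
Route 2: 0.3·240 + 0.7·(-30) = 51
Route 3: 0.3·270 + 0.7·(-10) = 74
Route 4: 0.3·210 + 0.7·(-90) = 0
Route 5: 0.3·230 + 0.7·(-90) = 6
Highest Hurwicz score = 92 → Route 1.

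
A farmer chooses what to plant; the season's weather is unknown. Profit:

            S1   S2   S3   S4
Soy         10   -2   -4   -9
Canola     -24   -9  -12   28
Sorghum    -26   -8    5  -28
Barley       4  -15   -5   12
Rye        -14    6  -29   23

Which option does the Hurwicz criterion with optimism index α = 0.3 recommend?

Soy

Soy: 0.3·10 + 0.7·(-9) = -3.3
Canola: 0.3·28 + 0.7·(-24) = -8.4
Sorghum: 0.3·5 + 0.7·(-28) = -18.1
Barley: 0.3·12 + 0.7·(-15) = -6.9
Rye: 0.3·23 + 0.7·(-29) = -13.4
Highest Hurwicz score = -3.3 → Soy.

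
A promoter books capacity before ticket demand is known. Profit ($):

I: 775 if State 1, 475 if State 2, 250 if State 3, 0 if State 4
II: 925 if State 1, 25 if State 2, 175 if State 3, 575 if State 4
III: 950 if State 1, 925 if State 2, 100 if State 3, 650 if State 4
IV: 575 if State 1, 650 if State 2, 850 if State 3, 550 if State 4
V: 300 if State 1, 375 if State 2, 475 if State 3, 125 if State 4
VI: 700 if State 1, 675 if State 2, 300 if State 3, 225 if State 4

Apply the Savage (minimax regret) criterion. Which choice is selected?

Column bests: State 1=950, State 2=925, State 3=850, State 4=650.
I regrets: 175, 450, 600, 650 → max 650
II regrets: 25, 900, 675, 75 → max 900
III regrets: 0, 0, 750, 0 → max 750
IV regrets: 375, 275, 0, 100 → max 375
V regrets: 650, 550, 375, 525 → max 650
VI regrets: 250, 250, 550, 425 → max 550
Smallest max regret = 375 → IV.

IV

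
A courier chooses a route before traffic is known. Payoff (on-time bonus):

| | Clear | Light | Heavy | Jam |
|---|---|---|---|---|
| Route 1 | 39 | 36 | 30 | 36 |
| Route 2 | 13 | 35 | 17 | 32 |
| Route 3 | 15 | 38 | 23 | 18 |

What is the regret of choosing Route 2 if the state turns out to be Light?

3

Best payoff under Light is 38.
Regret = 38 − 35 = 3.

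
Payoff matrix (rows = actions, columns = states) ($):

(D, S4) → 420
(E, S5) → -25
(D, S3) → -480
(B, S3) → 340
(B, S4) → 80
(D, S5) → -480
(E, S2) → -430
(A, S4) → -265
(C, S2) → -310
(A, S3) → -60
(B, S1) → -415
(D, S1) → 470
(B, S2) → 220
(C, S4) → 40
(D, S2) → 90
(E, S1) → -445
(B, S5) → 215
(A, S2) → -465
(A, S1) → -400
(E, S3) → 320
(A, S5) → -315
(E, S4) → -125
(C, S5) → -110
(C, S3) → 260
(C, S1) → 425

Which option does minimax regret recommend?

C

Column bests: S1=470, S2=220, S3=340, S4=420, S5=215.
A regrets: 870, 685, 400, 685, 530 → max 870
B regrets: 885, 0, 0, 340, 0 → max 885
C regrets: 45, 530, 80, 380, 325 → max 530
D regrets: 0, 130, 820, 0, 695 → max 820
E regrets: 915, 650, 20, 545, 240 → max 915
Smallest max regret = 530 → C.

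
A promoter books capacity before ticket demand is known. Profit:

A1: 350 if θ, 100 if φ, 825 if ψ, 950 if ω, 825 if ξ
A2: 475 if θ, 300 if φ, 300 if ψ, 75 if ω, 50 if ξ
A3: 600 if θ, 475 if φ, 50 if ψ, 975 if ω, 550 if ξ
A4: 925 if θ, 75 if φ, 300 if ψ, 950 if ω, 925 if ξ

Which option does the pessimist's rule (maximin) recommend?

Row minima: A1=100, A2=50, A3=50, A4=75
Best worst-case = 100 → A1.

A1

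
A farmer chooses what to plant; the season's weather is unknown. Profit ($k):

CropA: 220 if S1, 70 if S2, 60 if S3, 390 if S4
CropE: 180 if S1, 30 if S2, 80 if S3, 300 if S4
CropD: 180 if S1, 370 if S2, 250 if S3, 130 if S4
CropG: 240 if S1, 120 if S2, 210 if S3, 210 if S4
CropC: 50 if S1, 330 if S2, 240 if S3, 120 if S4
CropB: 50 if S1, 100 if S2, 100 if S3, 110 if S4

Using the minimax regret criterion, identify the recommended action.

Column bests: S1=240, S2=370, S3=250, S4=390.
CropA regrets: 20, 300, 190, 0 → max 300
CropE regrets: 60, 340, 170, 90 → max 340
CropD regrets: 60, 0, 0, 260 → max 260
CropG regrets: 0, 250, 40, 180 → max 250
CropC regrets: 190, 40, 10, 270 → max 270
CropB regrets: 190, 270, 150, 280 → max 280
Smallest max regret = 250 → CropG.

CropG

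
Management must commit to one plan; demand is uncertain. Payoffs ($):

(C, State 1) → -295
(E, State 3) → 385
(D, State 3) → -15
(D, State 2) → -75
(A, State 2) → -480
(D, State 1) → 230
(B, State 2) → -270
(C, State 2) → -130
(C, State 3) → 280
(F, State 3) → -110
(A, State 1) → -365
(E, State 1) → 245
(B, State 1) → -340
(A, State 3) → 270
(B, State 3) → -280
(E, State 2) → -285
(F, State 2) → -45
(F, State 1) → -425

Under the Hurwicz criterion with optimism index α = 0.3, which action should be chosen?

A: 0.3·270 + 0.7·(-480) = -255
B: 0.3·(-270) + 0.7·(-340) = -319
C: 0.3·280 + 0.7·(-295) = -122.5
D: 0.3·230 + 0.7·(-75) = 16.5
E: 0.3·385 + 0.7·(-285) = -84
F: 0.3·(-45) + 0.7·(-425) = -311
Highest Hurwicz score = 16.5 → D.

D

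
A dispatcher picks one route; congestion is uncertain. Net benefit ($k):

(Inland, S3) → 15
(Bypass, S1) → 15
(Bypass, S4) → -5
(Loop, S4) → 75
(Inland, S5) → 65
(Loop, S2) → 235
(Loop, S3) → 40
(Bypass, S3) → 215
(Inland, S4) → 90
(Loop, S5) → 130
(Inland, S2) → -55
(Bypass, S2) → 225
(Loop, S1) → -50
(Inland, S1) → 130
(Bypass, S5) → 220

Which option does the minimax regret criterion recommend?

Column bests: S1=130, S2=235, S3=215, S4=90, S5=220.
Bypass regrets: 115, 10, 0, 95, 0 → max 115
Inland regrets: 0, 290, 200, 0, 155 → max 290
Loop regrets: 180, 0, 175, 15, 90 → max 180
Smallest max regret = 115 → Bypass.

Bypass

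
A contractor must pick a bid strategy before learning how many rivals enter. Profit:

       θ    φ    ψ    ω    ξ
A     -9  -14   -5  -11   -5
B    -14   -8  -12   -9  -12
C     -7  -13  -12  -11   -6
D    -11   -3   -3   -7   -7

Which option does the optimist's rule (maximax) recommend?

Row maxima: A=-5, B=-8, C=-6, D=-3
Best best-case = -3 → D.

D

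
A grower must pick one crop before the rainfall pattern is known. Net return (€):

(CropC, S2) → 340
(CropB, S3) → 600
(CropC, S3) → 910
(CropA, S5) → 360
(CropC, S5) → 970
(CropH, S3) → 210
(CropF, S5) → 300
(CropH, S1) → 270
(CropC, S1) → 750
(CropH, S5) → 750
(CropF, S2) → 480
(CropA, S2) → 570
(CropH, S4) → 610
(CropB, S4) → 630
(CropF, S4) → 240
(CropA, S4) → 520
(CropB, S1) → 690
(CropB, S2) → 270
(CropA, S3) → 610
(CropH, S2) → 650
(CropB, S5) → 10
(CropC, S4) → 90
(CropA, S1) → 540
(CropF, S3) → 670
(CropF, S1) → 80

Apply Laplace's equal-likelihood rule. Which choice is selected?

CropC

Row averages: CropH=498, CropC=612, CropA=520, CropB=440, CropF=354
Highest average = 612 → CropC.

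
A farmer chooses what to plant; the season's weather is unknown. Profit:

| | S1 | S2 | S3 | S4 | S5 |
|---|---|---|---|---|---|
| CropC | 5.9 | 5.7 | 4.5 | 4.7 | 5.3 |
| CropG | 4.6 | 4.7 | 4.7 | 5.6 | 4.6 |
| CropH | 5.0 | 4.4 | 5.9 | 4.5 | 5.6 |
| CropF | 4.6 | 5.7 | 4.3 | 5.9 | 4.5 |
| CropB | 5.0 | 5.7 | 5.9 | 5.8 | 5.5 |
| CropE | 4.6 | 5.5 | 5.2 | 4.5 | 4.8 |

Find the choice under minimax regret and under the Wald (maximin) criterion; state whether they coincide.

minimax regret → CropB; maximin → CropB (agree)

Column bests: S1=5.9, S2=5.7, S3=5.9, S4=5.9, S5=5.6.
CropC regrets: 0.0, 0.0, 1.4, 1.2, 0.3 → max 1.4
CropG regrets: 1.3, 1.0, 1.2, 0.3, 1.0 → max 1.3
CropH regrets: 0.9, 1.3, 0.0, 1.4, 0.0 → max 1.4
CropF regrets: 1.3, 0.0, 1.6, 0.0, 1.1 → max 1.6
CropB regrets: 0.9, 0.0, 0.0, 0.1, 0.1 → max 0.9
CropE regrets: 1.3, 0.2, 0.7, 1.4, 0.8 → max 1.4
Smallest max regret = 0.9 → CropB.
Row minima: CropC=4.5, CropG=4.6, CropH=4.4, CropF=4.3, CropB=5.0, CropE=4.5
Best worst-case = 5.0 → CropB.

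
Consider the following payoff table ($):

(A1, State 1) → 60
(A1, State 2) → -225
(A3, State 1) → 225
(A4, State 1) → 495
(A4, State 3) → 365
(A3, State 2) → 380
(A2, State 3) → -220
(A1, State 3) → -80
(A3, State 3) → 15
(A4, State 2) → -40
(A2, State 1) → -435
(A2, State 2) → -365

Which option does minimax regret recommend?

Column bests: State 1=495, State 2=380, State 3=365.
A1 regrets: 435, 605, 445 → max 605
A2 regrets: 930, 745, 585 → max 930
A3 regrets: 270, 0, 350 → max 350
A4 regrets: 0, 420, 0 → max 420
Smallest max regret = 350 → A3.

A3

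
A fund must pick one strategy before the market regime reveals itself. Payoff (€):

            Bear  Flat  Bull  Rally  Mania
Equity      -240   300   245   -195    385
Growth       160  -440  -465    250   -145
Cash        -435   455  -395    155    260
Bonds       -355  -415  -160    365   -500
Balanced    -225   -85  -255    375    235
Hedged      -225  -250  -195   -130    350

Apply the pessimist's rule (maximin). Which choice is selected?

Equity

Row minima: Equity=-240, Growth=-465, Cash=-435, Bonds=-500, Balanced=-255, Hedged=-250
Best worst-case = -240 → Equity.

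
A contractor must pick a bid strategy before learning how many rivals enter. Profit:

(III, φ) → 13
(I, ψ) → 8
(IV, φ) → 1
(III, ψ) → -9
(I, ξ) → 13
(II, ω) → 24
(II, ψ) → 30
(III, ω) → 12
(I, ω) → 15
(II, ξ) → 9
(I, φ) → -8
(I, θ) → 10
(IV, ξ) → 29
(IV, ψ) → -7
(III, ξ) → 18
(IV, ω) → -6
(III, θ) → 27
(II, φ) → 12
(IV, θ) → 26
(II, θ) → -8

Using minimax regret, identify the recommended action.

I

Column bests: θ=27, φ=13, ψ=30, ω=24, ξ=29.
I regrets: 17, 21, 22, 9, 16 → max 22
II regrets: 35, 1, 0, 0, 20 → max 35
III regrets: 0, 0, 39, 12, 11 → max 39
IV regrets: 1, 12, 37, 30, 0 → max 37
Smallest max regret = 22 → I.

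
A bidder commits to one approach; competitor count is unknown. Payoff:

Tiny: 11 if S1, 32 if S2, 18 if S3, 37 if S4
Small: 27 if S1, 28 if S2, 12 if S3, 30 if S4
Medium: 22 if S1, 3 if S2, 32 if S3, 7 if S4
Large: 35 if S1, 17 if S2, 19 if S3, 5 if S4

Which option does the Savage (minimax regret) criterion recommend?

Small

Column bests: S1=35, S2=32, S3=32, S4=37.
Tiny regrets: 24, 0, 14, 0 → max 24
Small regrets: 8, 4, 20, 7 → max 20
Medium regrets: 13, 29, 0, 30 → max 30
Large regrets: 0, 15, 13, 32 → max 32
Smallest max regret = 20 → Small.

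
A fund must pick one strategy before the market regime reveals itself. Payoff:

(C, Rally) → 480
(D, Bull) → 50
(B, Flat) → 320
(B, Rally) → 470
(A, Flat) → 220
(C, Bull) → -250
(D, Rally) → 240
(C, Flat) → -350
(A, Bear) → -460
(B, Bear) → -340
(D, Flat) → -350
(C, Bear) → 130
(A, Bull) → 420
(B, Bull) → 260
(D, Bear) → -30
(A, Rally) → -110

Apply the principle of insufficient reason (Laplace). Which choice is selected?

B

Row averages: A=17.5, B=177.5, C=2.5, D=-22.5
Highest average = 177.5 → B.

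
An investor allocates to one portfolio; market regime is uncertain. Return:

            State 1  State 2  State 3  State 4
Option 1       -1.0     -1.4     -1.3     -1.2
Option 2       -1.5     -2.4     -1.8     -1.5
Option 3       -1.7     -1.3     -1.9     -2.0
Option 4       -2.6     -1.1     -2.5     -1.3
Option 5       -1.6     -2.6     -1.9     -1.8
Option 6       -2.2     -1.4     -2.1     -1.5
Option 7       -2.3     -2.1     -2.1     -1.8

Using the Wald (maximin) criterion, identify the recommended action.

Option 1

Row minima: Option 1=-1.4, Option 2=-2.4, Option 3=-2.0, Option 4=-2.6, Option 5=-2.6, Option 6=-2.2, Option 7=-2.3
Best worst-case = -1.4 → Option 1.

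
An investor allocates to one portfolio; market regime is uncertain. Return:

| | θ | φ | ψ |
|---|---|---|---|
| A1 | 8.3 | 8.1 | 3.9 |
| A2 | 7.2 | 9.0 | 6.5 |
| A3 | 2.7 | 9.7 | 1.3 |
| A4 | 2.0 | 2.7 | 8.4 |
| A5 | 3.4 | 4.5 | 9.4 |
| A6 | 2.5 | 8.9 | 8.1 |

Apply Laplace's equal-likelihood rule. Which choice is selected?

Row averages: A1=203/30, A2=227/30, A3=137/30, A4=131/30, A5=173/30, A6=6.5
Highest average = 227/30 → A2.

A2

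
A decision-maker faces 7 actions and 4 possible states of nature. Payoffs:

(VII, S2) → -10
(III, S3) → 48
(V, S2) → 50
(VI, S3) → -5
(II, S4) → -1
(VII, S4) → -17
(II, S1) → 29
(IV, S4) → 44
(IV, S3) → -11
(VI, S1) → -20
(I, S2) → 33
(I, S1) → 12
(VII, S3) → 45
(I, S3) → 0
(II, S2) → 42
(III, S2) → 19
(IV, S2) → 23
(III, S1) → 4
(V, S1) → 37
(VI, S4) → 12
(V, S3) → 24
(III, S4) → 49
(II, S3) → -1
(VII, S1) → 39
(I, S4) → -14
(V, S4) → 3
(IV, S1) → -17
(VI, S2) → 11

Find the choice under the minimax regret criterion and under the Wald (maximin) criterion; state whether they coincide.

minimax regret → III; maximin → III (agree)

Column bests: S1=39, S2=50, S3=48, S4=49.
I regrets: 27, 17, 48, 63 → max 63
II regrets: 10, 8, 49, 50 → max 50
III regrets: 35, 31, 0, 0 → max 35
IV regrets: 56, 27, 59, 5 → max 59
V regrets: 2, 0, 24, 46 → max 46
VI regrets: 59, 39, 53, 37 → max 59
VII regrets: 0, 60, 3, 66 → max 66
Smallest max regret = 35 → III.
Row minima: I=-14, II=-1, III=4, IV=-17, V=3, VI=-20, VII=-17
Best worst-case = 4 → III.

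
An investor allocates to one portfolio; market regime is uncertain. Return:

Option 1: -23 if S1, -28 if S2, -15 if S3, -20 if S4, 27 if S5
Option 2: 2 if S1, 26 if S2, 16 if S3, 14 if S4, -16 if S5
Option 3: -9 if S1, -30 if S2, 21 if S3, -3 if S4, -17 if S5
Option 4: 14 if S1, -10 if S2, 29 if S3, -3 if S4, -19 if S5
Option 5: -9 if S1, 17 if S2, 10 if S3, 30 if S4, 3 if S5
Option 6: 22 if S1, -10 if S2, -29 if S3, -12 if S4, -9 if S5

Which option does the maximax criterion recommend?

Option 5

Row maxima: Option 1=27, Option 2=26, Option 3=21, Option 4=29, Option 5=30, Option 6=22
Best best-case = 30 → Option 5.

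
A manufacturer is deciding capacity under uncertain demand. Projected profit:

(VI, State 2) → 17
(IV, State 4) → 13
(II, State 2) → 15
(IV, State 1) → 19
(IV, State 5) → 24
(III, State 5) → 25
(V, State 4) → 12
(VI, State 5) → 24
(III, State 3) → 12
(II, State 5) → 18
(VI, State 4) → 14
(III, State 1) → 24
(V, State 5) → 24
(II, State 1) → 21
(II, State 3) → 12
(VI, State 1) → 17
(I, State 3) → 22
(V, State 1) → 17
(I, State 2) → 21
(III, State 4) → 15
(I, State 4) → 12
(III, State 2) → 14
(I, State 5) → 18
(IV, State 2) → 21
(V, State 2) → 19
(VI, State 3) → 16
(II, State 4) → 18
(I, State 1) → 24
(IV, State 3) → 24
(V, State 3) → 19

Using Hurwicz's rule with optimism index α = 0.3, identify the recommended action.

I: 0.3·24 + 0.7·12 = 15.6
II: 0.3·21 + 0.7·12 = 14.7
III: 0.3·25 + 0.7·12 = 15.9
IV: 0.3·24 + 0.7·13 = 16.3
V: 0.3·24 + 0.7·12 = 15.6
VI: 0.3·24 + 0.7·14 = 17
Highest Hurwicz score = 17 → VI.

VI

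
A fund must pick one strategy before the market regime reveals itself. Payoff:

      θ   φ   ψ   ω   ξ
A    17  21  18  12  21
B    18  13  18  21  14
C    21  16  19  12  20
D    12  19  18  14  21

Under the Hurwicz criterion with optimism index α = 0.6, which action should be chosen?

A: 0.6·21 + 0.4·12 = 17.4
B: 0.6·21 + 0.4·13 = 17.8
C: 0.6·21 + 0.4·12 = 17.4
D: 0.6·21 + 0.4·12 = 17.4
Highest Hurwicz score = 17.8 → B.

B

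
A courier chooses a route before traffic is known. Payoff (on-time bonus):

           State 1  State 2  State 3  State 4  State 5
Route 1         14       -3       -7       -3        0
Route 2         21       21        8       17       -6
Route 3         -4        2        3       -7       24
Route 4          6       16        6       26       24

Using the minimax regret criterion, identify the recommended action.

Route 4

Column bests: State 1=21, State 2=21, State 3=8, State 4=26, State 5=24.
Route 1 regrets: 7, 24, 15, 29, 24 → max 29
Route 2 regrets: 0, 0, 0, 9, 30 → max 30
Route 3 regrets: 25, 19, 5, 33, 0 → max 33
Route 4 regrets: 15, 5, 2, 0, 0 → max 15
Smallest max regret = 15 → Route 4.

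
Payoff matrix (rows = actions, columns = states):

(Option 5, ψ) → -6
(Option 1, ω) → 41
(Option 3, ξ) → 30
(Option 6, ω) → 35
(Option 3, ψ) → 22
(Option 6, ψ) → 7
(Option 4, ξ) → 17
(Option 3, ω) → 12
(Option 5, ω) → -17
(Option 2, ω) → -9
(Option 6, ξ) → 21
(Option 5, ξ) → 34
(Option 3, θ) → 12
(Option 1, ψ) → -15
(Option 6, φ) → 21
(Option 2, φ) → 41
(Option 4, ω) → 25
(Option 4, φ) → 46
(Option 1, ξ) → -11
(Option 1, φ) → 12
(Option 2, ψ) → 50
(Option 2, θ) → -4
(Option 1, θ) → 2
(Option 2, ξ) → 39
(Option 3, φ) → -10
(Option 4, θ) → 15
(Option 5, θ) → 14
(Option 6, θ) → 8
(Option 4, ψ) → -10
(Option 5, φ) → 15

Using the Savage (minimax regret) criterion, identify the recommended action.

Column bests: θ=15, φ=46, ψ=50, ω=41, ξ=39.
Option 1 regrets: 13, 34, 65, 0, 50 → max 65
Option 2 regrets: 19, 5, 0, 50, 0 → max 50
Option 3 regrets: 3, 56, 28, 29, 9 → max 56
Option 4 regrets: 0, 0, 60, 16, 22 → max 60
Option 5 regrets: 1, 31, 56, 58, 5 → max 58
Option 6 regrets: 7, 25, 43, 6, 18 → max 43
Smallest max regret = 43 → Option 6.

Option 6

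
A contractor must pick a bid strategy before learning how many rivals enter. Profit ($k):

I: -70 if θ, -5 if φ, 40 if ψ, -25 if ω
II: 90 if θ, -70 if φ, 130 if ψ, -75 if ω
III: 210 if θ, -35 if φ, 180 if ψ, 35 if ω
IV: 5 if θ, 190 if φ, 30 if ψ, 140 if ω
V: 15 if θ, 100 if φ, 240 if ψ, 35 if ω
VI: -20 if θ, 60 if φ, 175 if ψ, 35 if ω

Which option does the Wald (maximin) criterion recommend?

V

Row minima: I=-70, II=-75, III=-35, IV=5, V=15, VI=-20
Best worst-case = 15 → V.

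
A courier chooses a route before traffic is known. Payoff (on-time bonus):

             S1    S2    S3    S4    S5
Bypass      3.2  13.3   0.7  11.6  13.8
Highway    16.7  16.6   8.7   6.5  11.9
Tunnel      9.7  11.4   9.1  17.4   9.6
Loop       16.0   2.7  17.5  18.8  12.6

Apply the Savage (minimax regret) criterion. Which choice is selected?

Tunnel

Column bests: S1=16.7, S2=16.6, S3=17.5, S4=18.8, S5=13.8.
Bypass regrets: 13.5, 3.3, 16.8, 7.2, 0.0 → max 16.8
Highway regrets: 0.0, 0.0, 8.8, 12.3, 1.9 → max 12.3
Tunnel regrets: 7.0, 5.2, 8.4, 1.4, 4.2 → max 8.4
Loop regrets: 0.7, 13.9, 0.0, 0.0, 1.2 → max 13.9
Smallest max regret = 8.4 → Tunnel.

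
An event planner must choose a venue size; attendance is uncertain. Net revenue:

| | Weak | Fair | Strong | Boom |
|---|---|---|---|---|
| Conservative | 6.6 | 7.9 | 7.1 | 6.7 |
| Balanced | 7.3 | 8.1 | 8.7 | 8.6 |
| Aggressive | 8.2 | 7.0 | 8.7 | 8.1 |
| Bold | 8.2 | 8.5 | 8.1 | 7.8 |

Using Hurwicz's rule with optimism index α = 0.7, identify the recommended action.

Conservative: 0.7·7.9 + 0.3·6.6 = 7.51
Balanced: 0.7·8.7 + 0.3·7.3 = 8.28
Aggressive: 0.7·8.7 + 0.3·7.0 = 8.19
Bold: 0.7·8.5 + 0.3·7.8 = 8.29
Highest Hurwicz score = 8.29 → Bold.

Bold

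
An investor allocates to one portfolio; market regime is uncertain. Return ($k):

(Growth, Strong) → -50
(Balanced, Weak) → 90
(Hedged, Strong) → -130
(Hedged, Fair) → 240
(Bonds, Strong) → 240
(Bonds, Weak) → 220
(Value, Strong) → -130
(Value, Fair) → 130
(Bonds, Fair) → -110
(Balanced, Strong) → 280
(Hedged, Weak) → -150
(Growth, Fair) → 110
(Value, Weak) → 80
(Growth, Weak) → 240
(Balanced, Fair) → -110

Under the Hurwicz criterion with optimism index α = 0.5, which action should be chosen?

Balanced: 0.5·280 + 0.5·(-110) = 85
Value: 0.5·130 + 0.5·(-130) = 0
Hedged: 0.5·240 + 0.5·(-150) = 45
Bonds: 0.5·240 + 0.5·(-110) = 65
Growth: 0.5·240 + 0.5·(-50) = 95
Highest Hurwicz score = 95 → Growth.

Growth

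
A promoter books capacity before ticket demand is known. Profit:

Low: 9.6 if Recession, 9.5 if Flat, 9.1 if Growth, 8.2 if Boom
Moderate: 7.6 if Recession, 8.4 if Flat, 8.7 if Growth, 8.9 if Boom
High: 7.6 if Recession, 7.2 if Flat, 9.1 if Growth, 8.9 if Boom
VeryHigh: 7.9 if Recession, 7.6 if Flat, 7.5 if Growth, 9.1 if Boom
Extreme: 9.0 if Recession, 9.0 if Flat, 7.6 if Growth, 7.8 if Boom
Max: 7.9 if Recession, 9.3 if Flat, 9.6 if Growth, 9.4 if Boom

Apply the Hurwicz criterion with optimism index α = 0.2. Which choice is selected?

Low

Low: 0.2·9.6 + 0.8·8.2 = 8.48
Moderate: 0.2·8.9 + 0.8·7.6 = 7.86
High: 0.2·9.1 + 0.8·7.2 = 7.58
VeryHigh: 0.2·9.1 + 0.8·7.5 = 7.82
Extreme: 0.2·9.0 + 0.8·7.6 = 7.88
Max: 0.2·9.6 + 0.8·7.9 = 8.24
Highest Hurwicz score = 8.48 → Low.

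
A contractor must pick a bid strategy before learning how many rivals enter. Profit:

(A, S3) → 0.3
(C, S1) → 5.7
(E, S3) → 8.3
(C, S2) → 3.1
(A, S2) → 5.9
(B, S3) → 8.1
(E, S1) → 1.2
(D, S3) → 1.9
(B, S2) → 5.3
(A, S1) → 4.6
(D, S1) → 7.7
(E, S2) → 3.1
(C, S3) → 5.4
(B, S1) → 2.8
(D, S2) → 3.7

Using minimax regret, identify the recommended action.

Column bests: S1=7.7, S2=5.9, S3=8.3.
A regrets: 3.1, 0.0, 8.0 → max 8.0
B regrets: 4.9, 0.6, 0.2 → max 4.9
C regrets: 2.0, 2.8, 2.9 → max 2.9
D regrets: 0.0, 2.2, 6.4 → max 6.4
E regrets: 6.5, 2.8, 0.0 → max 6.5
Smallest max regret = 2.9 → C.

C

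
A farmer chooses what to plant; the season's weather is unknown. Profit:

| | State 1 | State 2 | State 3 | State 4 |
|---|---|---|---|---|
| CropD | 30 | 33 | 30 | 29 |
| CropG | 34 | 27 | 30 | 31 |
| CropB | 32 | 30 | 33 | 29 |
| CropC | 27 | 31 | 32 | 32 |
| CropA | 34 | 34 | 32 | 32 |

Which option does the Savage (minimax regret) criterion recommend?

CropA

Column bests: State 1=34, State 2=34, State 3=33, State 4=32.
CropD regrets: 4, 1, 3, 3 → max 4
CropG regrets: 0, 7, 3, 1 → max 7
CropB regrets: 2, 4, 0, 3 → max 4
CropC regrets: 7, 3, 1, 0 → max 7
CropA regrets: 0, 0, 1, 0 → max 1
Smallest max regret = 1 → CropA.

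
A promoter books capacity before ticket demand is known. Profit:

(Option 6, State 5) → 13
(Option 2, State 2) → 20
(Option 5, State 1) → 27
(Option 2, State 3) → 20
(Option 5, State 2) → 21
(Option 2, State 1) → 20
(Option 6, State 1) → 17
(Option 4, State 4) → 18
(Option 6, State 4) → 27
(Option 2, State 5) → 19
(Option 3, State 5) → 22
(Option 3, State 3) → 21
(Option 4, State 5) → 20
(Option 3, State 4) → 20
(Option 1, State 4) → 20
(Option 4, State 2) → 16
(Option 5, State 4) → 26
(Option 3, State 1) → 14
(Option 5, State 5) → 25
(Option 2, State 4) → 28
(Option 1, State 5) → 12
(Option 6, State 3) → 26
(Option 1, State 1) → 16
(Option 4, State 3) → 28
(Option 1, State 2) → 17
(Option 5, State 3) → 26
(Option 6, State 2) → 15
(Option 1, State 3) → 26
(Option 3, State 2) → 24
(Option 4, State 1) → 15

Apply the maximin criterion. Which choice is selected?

Option 5

Row minima: Option 1=12, Option 2=19, Option 3=14, Option 4=15, Option 5=21, Option 6=13
Best worst-case = 21 → Option 5.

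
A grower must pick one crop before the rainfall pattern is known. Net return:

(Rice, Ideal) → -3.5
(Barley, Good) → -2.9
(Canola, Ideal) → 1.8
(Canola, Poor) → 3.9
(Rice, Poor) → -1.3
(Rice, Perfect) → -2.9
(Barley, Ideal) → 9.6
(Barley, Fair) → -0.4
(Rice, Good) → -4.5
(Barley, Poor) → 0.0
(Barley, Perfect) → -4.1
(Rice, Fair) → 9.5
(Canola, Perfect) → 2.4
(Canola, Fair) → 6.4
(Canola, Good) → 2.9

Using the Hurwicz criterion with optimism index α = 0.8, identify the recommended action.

Barley

Rice: 0.8·9.5 + 0.2·(-4.5) = 6.7
Barley: 0.8·9.6 + 0.2·(-4.1) = 6.86
Canola: 0.8·6.4 + 0.2·1.8 = 5.48
Highest Hurwicz score = 6.86 → Barley.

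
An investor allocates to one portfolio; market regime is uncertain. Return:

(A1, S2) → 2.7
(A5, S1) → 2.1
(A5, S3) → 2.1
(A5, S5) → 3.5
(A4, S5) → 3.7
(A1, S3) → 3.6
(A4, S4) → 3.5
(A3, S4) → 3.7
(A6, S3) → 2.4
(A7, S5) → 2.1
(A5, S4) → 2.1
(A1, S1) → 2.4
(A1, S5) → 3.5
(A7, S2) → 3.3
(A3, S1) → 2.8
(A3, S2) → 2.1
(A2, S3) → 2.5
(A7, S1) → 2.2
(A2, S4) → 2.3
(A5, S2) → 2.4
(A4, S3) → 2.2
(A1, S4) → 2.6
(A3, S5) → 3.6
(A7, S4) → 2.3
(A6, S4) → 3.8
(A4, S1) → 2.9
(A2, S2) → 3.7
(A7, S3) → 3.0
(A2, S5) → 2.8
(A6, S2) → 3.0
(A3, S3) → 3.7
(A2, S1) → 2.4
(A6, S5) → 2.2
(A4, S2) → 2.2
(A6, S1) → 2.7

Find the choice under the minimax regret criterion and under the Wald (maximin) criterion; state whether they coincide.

Column bests: S1=2.9, S2=3.7, S3=3.7, S4=3.8, S5=3.7.
A1 regrets: 0.5, 1.0, 0.1, 1.2, 0.2 → max 1.2
A2 regrets: 0.5, 0.0, 1.2, 1.5, 0.9 → max 1.5
A3 regrets: 0.1, 1.6, 0.0, 0.1, 0.1 → max 1.6
A4 regrets: 0.0, 1.5, 1.5, 0.3, 0.0 → max 1.5
A5 regrets: 0.8, 1.3, 1.6, 1.7, 0.2 → max 1.7
A6 regrets: 0.2, 0.7, 1.3, 0.0, 1.5 → max 1.5
A7 regrets: 0.7, 0.4, 0.7, 1.5, 1.6 → max 1.6
Smallest max regret = 1.2 → A1.
Row minima: A1=2.4, A2=2.3, A3=2.1, A4=2.2, A5=2.1, A6=2.2, A7=2.1
Best worst-case = 2.4 → A1.

minimax regret → A1; maximin → A1 (agree)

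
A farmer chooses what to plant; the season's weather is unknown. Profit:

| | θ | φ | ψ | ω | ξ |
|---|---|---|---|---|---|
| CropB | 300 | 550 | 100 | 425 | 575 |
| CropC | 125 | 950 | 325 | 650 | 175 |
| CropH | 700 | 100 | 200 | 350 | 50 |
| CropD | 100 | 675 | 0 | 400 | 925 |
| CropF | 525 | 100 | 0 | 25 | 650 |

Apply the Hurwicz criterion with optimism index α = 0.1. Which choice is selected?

CropC

CropB: 0.1·575 + 0.9·100 = 147.5
CropC: 0.1·950 + 0.9·125 = 207.5
CropH: 0.1·700 + 0.9·50 = 115
CropD: 0.1·925 + 0.9·0 = 92.5
CropF: 0.1·650 + 0.9·0 = 65
Highest Hurwicz score = 207.5 → CropC.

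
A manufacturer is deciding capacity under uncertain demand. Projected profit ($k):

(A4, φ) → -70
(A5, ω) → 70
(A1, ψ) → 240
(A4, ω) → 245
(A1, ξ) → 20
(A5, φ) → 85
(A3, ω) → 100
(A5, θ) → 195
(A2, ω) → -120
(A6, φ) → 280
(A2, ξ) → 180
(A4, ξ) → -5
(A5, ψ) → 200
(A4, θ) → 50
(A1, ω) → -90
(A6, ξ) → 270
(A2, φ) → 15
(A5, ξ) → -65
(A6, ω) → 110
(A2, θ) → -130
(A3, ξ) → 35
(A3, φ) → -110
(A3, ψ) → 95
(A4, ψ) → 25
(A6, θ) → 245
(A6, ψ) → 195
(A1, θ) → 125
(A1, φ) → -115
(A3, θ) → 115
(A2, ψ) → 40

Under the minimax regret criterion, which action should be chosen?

A6

Column bests: θ=245, φ=280, ψ=240, ω=245, ξ=270.
A1 regrets: 120, 395, 0, 335, 250 → max 395
A2 regrets: 375, 265, 200, 365, 90 → max 375
A3 regrets: 130, 390, 145, 145, 235 → max 390
A4 regrets: 195, 350, 215, 0, 275 → max 350
A5 regrets: 50, 195, 40, 175, 335 → max 335
A6 regrets: 0, 0, 45, 135, 0 → max 135
Smallest max regret = 135 → A6.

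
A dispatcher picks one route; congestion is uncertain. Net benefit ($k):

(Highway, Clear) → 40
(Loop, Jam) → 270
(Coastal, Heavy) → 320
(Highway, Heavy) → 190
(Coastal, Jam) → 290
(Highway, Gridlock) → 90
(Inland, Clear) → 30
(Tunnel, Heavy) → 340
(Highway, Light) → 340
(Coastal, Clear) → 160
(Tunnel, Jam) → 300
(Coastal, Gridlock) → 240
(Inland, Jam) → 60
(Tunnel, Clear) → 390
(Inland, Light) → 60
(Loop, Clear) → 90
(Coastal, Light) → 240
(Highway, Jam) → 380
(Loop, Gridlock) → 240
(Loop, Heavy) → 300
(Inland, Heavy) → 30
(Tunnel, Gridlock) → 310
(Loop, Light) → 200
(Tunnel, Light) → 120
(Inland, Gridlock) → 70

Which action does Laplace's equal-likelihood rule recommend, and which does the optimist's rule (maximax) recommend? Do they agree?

laplace → Tunnel; maximax → Tunnel (agree)

Row averages: Tunnel=292, Inland=50, Coastal=250, Loop=220, Highway=208
Highest average = 292 → Tunnel.
Row maxima: Tunnel=390, Inland=70, Coastal=320, Loop=300, Highway=380
Best best-case = 390 → Tunnel.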